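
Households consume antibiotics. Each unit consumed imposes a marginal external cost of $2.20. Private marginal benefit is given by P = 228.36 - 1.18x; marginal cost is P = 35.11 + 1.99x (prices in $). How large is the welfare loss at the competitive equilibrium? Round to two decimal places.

DWL = $0.76

Market equilibrium (private): 35.11 + 1.99x = 228.36 - 1.18x → x_m = 60.9621.
Social marginal benefit = demand − MEC = 226.16 - 1.18x.
Set SMB = MC: 226.16 - 1.18x = 35.11 + 1.99x → x* = 60.2681.
The welfare-loss triangle has base |x_m − x*| and height MEC(x_m) (the vertical gap between SMB and MC is zero at x* and MEC at x_m).
DWL = ½ × 0.6940 × 2.2000 = 0.7634.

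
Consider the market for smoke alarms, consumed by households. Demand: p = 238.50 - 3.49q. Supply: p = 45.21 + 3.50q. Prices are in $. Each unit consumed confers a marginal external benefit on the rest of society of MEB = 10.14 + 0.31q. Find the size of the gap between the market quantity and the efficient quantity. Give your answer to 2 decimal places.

Market equilibrium (private): 45.21 + 3.50q = 238.50 - 3.49q → q_m = 27.6524.
Social marginal benefit = demand + MEB = 248.64 - 3.18q.
Set SMB = MC: 248.64 - 3.18q = 45.21 + 3.50q → q* = 30.4536.
Gap = |27.6524 − 30.4536| = 2.8012.

2.80 units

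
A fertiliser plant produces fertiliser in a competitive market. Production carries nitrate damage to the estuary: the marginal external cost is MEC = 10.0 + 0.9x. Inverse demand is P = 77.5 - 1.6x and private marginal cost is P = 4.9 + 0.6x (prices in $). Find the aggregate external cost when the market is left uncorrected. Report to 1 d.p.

Market equilibrium (private): 4.9 + 0.6x = 77.5 - 1.6x → x_m = 33.0000.
Total external cost = ∫₀^{x_m} (10.0 + 0.9x) dx = 10.0×33.0000 + ½×0.9×33.0000² = 820.0500.

$820.1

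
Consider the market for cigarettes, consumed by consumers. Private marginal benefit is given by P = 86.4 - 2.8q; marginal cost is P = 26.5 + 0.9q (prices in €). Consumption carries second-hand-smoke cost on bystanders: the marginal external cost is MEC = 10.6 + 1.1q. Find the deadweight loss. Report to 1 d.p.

DWL = €84.1

Market equilibrium (private): 26.5 + 0.9q = 86.4 - 2.8q → q_m = 16.1892.
Social marginal benefit = demand − MEC = 75.8 - 3.9q.
Set SMB = MC: 75.8 - 3.9q = 26.5 + 0.9q → q* = 10.2708.
The loss is the area between SMB and MC from q* to q_m; with linear curves that's a triangle of height MEC(q_m).
DWL = ½ × 5.9184 × 28.4081 = 84.0652.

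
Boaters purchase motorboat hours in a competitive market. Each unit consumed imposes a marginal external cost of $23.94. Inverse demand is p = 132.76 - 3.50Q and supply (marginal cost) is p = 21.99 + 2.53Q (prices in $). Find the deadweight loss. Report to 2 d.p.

DWL = $47.52

Market equilibrium (private): 21.99 + 2.53Q = 132.76 - 3.50Q → Q_m = 18.3698.
Social marginal benefit = demand − MEC = 108.82 - 3.50Q.
Set SMB = MC: 108.82 - 3.50Q = 21.99 + 2.53Q → Q* = 14.3997.
Between Q* and Q_m the wedge MC − SMB runs linearly from 0 to MEC(Q_m), so the loss is a triangle.
DWL = ½ × 3.9701 × 23.9400 = 47.5221.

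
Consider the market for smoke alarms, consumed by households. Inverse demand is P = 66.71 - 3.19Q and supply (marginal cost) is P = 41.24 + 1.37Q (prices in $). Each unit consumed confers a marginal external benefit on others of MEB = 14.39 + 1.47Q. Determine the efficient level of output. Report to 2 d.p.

Q* = 12.90

Social marginal benefit = demand + MEB = 81.10 - 1.72Q.
Set SMB = MC: 81.10 - 1.72Q = 41.24 + 1.37Q → Q* = 12.8997.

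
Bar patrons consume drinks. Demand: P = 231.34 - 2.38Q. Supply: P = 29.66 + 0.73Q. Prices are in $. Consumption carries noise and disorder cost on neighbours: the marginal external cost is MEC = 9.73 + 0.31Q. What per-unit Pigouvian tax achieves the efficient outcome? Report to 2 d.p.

Social marginal benefit = demand − MEC = 221.61 - 2.69Q.
Set SMB = MC: 221.61 - 2.69Q = 29.66 + 0.73Q → Q* = 56.1257.
The Pigouvian tax equals MEC at Q*: 9.73 + 0.31×56.1257 = 27.1290.

tax = $27.13 per unit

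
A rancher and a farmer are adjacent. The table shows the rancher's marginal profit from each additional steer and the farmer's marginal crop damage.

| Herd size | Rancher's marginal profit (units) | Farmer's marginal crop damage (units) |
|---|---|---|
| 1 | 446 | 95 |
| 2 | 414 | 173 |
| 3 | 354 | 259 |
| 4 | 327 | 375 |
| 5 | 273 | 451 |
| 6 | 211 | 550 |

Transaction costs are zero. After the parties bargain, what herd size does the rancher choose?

Bargaining reaches the level where marginal profit last exceeds marginal crop damage.
That holds through level 3 (354 ≥ 259) but not at 4 (327 < 375).

3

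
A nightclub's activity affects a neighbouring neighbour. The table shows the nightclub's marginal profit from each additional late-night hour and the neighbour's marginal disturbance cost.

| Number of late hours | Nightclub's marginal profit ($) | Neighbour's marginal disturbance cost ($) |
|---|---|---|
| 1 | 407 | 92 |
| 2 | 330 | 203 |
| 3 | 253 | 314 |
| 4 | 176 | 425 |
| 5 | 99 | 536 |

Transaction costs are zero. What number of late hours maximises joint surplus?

2

Bargaining reaches the level where marginal profit last exceeds marginal disturbance cost.
That holds through level 2 (330 ≥ 203) but not at 3 (253 < 314).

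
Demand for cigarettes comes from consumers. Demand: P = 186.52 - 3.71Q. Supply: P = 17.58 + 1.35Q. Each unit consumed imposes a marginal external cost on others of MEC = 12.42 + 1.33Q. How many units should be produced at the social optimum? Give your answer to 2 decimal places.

Social marginal benefit = demand − MEC = 174.10 - 5.04Q.
Set SMB = MC: 174.10 - 5.04Q = 17.58 + 1.35Q → Q* = 24.4945.

Q* = 24.49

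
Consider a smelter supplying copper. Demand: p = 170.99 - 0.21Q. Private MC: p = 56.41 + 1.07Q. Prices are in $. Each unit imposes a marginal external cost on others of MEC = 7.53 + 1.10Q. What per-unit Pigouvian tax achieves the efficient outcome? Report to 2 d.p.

tax = $57.01 per unit

Social marginal cost = private MC + MEC = 63.94 + 2.17Q.
Set SMC = demand: 63.94 + 2.17Q = 170.99 - 0.21Q → Q* = 44.9790.
The Pigouvian tax equals MEC at Q*: 7.53 + 1.10×44.9790 = 57.0069.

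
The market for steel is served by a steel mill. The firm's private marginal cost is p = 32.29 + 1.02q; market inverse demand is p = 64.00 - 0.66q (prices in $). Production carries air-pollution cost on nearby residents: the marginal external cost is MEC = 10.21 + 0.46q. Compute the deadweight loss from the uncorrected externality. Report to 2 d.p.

Market equilibrium (private): 32.29 + 1.02q = 64.00 - 0.66q → q_m = 18.8750.
Social marginal cost = private MC + MEC = 42.50 + 1.48q.
Set SMC = demand: 42.50 + 1.48q = 64.00 - 0.66q → q* = 10.0467.
Height of the DWL triangle at q_m is SMC(q_m) − demand(q_m) = MEC(q_m) = 18.8925.
DWL = ½ × 8.8283 × 18.8925 = 83.3943.

DWL = $83.39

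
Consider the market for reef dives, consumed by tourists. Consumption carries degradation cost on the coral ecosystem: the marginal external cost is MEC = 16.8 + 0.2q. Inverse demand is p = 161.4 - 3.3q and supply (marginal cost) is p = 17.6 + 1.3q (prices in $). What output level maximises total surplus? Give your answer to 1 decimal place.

q* = 26.5

Social marginal benefit = demand − MEC = 144.6 - 3.5q.
Set SMB = MC: 144.6 - 3.5q = 17.6 + 1.3q → q* = 26.4583.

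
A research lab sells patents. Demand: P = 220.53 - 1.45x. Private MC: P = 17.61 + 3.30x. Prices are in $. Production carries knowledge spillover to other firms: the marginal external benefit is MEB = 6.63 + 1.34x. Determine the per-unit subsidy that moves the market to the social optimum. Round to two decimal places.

Social marginal cost = private MC − MEB = 10.98 + 1.96x.
Set SMC = demand: 10.98 + 1.96x = 220.53 - 1.45x → x* = 61.4516.
The Pigouvian subsidy equals MEB at x*: 6.63 + 1.34×61.4516 = 88.9751.

subsidy = $88.98 per unit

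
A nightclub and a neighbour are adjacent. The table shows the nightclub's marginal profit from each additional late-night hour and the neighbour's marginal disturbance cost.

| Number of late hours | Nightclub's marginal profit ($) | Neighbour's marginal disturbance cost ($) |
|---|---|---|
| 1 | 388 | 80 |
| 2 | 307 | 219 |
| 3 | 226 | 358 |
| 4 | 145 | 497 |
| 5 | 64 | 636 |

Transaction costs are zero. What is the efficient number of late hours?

Bargaining reaches the level where marginal profit last exceeds marginal disturbance cost.
That holds through level 2 (307 ≥ 219) but not at 3 (226 < 358).

2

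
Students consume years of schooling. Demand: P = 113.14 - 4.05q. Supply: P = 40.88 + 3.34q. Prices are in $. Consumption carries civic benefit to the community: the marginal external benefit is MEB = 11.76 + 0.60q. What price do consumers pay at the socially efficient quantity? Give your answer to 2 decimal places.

P = $63.02

Social marginal benefit = demand + MEB = 124.90 - 3.45q.
Set SMB = MC: 124.90 - 3.45q = 40.88 + 3.34q → q* = 12.3741.
Consumer price on the demand curve at q*: 113.14 − 4.05×12.3741 = 63.0249.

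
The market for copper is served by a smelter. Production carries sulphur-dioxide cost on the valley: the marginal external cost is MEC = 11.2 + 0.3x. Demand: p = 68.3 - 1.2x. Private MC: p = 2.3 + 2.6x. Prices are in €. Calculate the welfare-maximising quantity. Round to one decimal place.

Social marginal cost = private MC + MEC = 13.5 + 2.9x.
Set SMC = demand: 13.5 + 2.9x = 68.3 - 1.2x → x* = 13.3659.

x* = 13.4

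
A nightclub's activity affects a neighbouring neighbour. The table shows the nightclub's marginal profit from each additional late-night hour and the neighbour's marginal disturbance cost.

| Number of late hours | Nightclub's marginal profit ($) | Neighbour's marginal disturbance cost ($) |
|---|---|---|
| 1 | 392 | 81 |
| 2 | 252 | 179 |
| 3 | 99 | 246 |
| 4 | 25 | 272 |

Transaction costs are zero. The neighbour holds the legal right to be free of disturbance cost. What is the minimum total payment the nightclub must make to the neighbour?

$260

Efficient level: marginal profit ≥ marginal disturbance cost through level 2, so k* = 2.
With the neighbour holding the right, the nightclub must at least compensate total damage at k*: 81 + 179 = 260.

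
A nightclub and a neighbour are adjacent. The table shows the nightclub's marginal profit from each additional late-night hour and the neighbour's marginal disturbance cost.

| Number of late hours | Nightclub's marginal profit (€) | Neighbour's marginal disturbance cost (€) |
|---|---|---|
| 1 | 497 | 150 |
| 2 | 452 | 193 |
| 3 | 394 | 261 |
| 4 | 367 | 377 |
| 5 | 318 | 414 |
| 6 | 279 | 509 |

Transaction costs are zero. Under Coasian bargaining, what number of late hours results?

3

Bargaining reaches the level where marginal profit last exceeds marginal disturbance cost.
That holds through level 3 (394 ≥ 261) but not at 4 (367 < 377).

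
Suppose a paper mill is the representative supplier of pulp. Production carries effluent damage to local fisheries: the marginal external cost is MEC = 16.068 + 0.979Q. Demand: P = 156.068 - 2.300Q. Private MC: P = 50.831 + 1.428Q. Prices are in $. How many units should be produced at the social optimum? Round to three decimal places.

Q* = 18.944

Social marginal cost = private MC + MEC = 66.899 + 2.407Q.
Set SMC = demand: 66.899 + 2.407Q = 156.068 - 2.300Q → Q* = 18.9439.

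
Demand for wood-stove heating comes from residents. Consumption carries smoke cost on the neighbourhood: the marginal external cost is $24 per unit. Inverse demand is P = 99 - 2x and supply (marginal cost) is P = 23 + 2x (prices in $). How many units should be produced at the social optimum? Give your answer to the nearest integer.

Social marginal benefit = demand − MEC = 75 - 2x.
Set SMB = MC: 75 - 2x = 23 + 2x → x* = 13.0000.

x* = 13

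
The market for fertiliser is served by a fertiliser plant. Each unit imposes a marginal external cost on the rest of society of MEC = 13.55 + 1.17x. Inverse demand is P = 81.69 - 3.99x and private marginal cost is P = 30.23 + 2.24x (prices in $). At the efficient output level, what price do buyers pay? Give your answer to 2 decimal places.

P = $61.25

Social marginal cost = private MC + MEC = 43.78 + 3.41x.
Set SMC = demand: 43.78 + 3.41x = 81.69 - 3.99x → x* = 5.1230.
Consumer price on the demand curve at x*: 81.69 − 3.99×5.1230 = 61.2492.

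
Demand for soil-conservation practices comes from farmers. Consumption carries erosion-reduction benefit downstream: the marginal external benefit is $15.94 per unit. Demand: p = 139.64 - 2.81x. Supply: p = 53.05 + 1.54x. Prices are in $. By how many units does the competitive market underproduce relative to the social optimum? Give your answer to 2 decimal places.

Market equilibrium (private): 53.05 + 1.54x = 139.64 - 2.81x → x_m = 19.9057.
Social marginal benefit = demand + MEB = 155.58 - 2.81x.
Set SMB = MC: 155.58 - 2.81x = 53.05 + 1.54x → x* = 23.5701.
Gap = |19.9057 − 23.5701| = 3.6644.

3.66 units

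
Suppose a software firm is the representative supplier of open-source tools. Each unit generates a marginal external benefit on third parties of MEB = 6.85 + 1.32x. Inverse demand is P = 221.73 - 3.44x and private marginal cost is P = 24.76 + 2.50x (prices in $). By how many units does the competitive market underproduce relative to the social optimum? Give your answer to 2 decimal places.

Market equilibrium (private): 24.76 + 2.50x = 221.73 - 3.44x → x_m = 33.1599.
Social marginal cost = private MC − MEB = 17.91 + 1.18x.
Set SMC = demand: 17.91 + 1.18x = 221.73 - 3.44x → x* = 44.1169.
Gap = |33.1599 − 44.1169| = 10.9570.

10.96 units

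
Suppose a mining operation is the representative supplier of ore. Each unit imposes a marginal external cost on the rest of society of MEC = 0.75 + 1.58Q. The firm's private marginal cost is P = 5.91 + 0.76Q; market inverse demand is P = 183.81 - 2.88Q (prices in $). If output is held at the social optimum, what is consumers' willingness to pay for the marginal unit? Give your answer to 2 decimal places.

P = $86.07

Social marginal cost = private MC + MEC = 6.66 + 2.34Q.
Set SMC = demand: 6.66 + 2.34Q = 183.81 - 2.88Q → Q* = 33.9368.
Consumer price on the demand curve at Q*: 183.81 − 2.88×33.9368 = 86.0720.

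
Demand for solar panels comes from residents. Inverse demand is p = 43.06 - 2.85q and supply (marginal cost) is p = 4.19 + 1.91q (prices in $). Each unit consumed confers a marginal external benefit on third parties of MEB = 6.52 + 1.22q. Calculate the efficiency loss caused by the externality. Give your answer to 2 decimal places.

Market equilibrium (private): 4.19 + 1.91q = 43.06 - 2.85q → q_m = 8.1660.
Social marginal benefit = demand + MEB = 49.58 - 1.63q.
Set SMB = MC: 49.58 - 1.63q = 4.19 + 1.91q → q* = 12.8220.
The loss is the area between SMB and MC from q* to q_m; with linear curves that's a triangle of height MEB(q_m).
DWL = ½ × 4.6560 × 16.4825 = 38.3713.

DWL = $38.37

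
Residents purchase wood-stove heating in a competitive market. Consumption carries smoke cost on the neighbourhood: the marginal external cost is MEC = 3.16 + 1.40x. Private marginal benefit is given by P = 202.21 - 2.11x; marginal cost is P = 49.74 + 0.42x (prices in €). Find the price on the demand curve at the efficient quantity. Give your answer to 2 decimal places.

P = €122.05

Social marginal benefit = demand − MEC = 199.05 - 3.51x.
Set SMB = MC: 199.05 - 3.51x = 49.74 + 0.42x → x* = 37.9924.
Consumer price on the demand curve at x*: 202.21 − 2.11×37.9924 = 122.0460.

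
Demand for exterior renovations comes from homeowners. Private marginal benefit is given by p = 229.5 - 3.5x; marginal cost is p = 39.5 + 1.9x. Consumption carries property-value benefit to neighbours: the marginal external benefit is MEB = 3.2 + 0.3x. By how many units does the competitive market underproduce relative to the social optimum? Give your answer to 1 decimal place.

Market equilibrium (private): 39.5 + 1.9x = 229.5 - 3.5x → x_m = 35.1852.
Social marginal benefit = demand + MEB = 232.7 - 3.2x.
Set SMB = MC: 232.7 - 3.2x = 39.5 + 1.9x → x* = 37.8824.
Gap = |35.1852 − 37.8824| = 2.6972.

2.7 units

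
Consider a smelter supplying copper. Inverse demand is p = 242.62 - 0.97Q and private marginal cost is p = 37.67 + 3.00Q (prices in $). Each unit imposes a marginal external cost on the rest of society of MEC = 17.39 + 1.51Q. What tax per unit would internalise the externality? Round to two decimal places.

Social marginal cost = private MC + MEC = 55.06 + 4.51Q.
Set SMC = demand: 55.06 + 4.51Q = 242.62 - 0.97Q → Q* = 34.2263.
The Pigouvian tax equals MEC at Q*: 17.39 + 1.51×34.2263 = 69.0717.

tax = $69.07 per unit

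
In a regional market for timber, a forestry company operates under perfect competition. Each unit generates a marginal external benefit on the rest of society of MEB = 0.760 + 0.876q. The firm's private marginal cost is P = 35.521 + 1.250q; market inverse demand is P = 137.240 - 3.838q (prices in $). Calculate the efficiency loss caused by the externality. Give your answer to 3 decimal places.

Market equilibrium (private): 35.521 + 1.250q = 137.240 - 3.838q → q_m = 19.9919.
Social marginal cost = private MC − MEB = 34.761 + 0.374q.
Set SMC = demand: 34.761 + 0.374q = 137.240 - 3.838q → q* = 24.3302.
The welfare-loss triangle has base |q_m − q*| and height MEB(q_m) (the vertical gap between SMC and demand is zero at q* and MEB at q_m).
DWL = ½ × 4.3383 × 18.2729 = 39.6367.

DWL = $39.637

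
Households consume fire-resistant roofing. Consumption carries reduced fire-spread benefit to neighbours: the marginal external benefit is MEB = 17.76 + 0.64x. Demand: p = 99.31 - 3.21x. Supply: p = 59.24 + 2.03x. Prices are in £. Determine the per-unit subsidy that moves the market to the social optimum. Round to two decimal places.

subsidy = £25.81 per unit

Social marginal benefit = demand + MEB = 117.07 - 2.57x.
Set SMB = MC: 117.07 - 2.57x = 59.24 + 2.03x → x* = 12.5717.
The Pigouvian subsidy equals MEB at x*: 17.76 + 0.64×12.5717 = 25.8059.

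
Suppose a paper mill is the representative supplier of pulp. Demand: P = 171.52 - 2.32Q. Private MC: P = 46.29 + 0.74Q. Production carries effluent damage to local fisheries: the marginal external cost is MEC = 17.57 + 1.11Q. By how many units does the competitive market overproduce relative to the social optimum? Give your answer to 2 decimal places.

Market equilibrium (private): 46.29 + 0.74Q = 171.52 - 2.32Q → Q_m = 40.9248.
Social marginal cost = private MC + MEC = 63.86 + 1.85Q.
Set SMC = demand: 63.86 + 1.85Q = 171.52 - 2.32Q → Q* = 25.8177.
Gap = |40.9248 − 25.8177| = 15.1071.

15.11 units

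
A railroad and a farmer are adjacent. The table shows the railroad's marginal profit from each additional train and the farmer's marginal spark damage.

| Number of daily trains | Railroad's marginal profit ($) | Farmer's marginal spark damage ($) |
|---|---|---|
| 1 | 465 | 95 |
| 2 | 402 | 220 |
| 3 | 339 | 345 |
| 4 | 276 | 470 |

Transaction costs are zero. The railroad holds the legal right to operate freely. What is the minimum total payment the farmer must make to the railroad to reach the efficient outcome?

$615

Left alone the railroad would choose level 4 (marginal profit stays positive).
Efficient level: k* = 2 (marginal profit ≥ marginal spark damage through 2).
The farmer must at least cover the railroad's forgone profit from cutting 4→2: 339 + 276 = 615.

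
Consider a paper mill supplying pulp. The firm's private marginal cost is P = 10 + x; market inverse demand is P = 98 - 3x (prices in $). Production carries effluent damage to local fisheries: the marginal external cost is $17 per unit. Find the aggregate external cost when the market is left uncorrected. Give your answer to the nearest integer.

Market equilibrium (private): 10 + x = 98 - 3x → x_m = 22.0000.
Total external cost = MEC × x_m = 17 × 22.0000 = 374.0000.

$374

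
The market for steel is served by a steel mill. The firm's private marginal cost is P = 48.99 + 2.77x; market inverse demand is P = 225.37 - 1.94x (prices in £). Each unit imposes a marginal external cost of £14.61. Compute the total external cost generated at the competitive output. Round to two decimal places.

£547.12

Market equilibrium (private): 48.99 + 2.77x = 225.37 - 1.94x → x_m = 37.4480.
Total external cost = MEC × x_m = 14.61 × 37.4480 = 547.1153.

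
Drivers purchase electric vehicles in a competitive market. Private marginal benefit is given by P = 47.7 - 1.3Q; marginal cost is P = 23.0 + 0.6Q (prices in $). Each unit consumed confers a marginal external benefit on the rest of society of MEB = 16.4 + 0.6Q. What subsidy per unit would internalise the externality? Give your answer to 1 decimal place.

subsidy = $35.4 per unit

Social marginal benefit = demand + MEB = 64.1 - 0.7Q.
Set SMB = MC: 64.1 - 0.7Q = 23.0 + 0.6Q → Q* = 31.6154.
The Pigouvian subsidy equals MEB at Q*: 16.4 + 0.6×31.6154 = 35.3692.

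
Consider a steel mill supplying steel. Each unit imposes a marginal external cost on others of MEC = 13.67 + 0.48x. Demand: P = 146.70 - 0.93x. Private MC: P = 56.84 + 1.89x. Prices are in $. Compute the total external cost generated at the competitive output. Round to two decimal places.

Market equilibrium (private): 56.84 + 1.89x = 146.70 - 0.93x → x_m = 31.8652.
Total external cost = ∫₀^{x_m} (13.67 + 0.48x) dx = 13.67×31.8652 + ½×0.48×31.8652² = 679.2911.

$679.29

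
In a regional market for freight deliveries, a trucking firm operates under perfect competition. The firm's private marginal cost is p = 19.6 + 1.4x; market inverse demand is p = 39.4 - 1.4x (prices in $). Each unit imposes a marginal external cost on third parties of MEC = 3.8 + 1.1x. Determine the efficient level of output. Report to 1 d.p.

Social marginal cost = private MC + MEC = 23.4 + 2.5x.
Set SMC = demand: 23.4 + 2.5x = 39.4 - 1.4x → x* = 4.1026.

x* = 4.1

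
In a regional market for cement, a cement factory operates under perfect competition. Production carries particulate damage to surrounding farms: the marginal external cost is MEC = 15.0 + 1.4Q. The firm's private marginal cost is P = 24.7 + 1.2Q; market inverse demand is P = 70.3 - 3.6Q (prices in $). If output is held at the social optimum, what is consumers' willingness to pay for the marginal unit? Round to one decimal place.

Social marginal cost = private MC + MEC = 39.7 + 2.6Q.
Set SMC = demand: 39.7 + 2.6Q = 70.3 - 3.6Q → Q* = 4.9355.
Consumer price on the demand curve at Q*: 70.3 − 3.6×4.9355 = 52.5322.

P = $52.5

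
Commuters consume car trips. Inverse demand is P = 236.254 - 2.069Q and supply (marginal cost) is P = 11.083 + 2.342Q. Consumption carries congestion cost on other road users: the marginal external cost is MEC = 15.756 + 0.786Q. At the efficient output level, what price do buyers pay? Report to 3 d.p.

Social marginal benefit = demand − MEC = 220.498 - 2.855Q.
Set SMB = MC: 220.498 - 2.855Q = 11.083 + 2.342Q → Q* = 40.2954.
Consumer price on the demand curve at Q*: 236.254 − 2.069×40.2954 = 152.8828.

P = 152.883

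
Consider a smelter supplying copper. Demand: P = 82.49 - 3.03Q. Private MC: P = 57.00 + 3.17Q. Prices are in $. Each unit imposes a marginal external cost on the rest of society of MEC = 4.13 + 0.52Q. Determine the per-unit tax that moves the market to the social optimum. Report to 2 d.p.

Social marginal cost = private MC + MEC = 61.13 + 3.69Q.
Set SMC = demand: 61.13 + 3.69Q = 82.49 - 3.03Q → Q* = 3.1786.
The Pigouvian tax equals MEC at Q*: 4.13 + 0.52×3.1786 = 5.7829.

tax = $5.78 per unit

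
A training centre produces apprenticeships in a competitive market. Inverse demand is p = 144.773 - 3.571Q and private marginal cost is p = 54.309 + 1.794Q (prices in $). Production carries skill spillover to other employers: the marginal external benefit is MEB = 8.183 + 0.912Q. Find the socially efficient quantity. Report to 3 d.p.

Q* = 22.153

Social marginal cost = private MC − MEB = 46.126 + 0.882Q.
Set SMC = demand: 46.126 + 0.882Q = 144.773 - 3.571Q → Q* = 22.1529.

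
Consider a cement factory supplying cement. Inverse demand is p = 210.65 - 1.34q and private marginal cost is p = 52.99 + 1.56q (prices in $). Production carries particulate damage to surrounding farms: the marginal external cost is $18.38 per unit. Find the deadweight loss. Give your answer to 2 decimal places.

Market equilibrium (private): 52.99 + 1.56q = 210.65 - 1.34q → q_m = 54.3655.
Social marginal cost = private MC + MEC = 71.37 + 1.56q.
Set SMC = demand: 71.37 + 1.56q = 210.65 - 1.34q → q* = 48.0276.
The welfare-loss triangle has base |q_m − q*| and height MEC(q_m) (the vertical gap between SMC and demand is zero at q* and MEC at q_m).
DWL = ½ × 6.3379 × 18.3800 = 58.2453.

DWL = $58.25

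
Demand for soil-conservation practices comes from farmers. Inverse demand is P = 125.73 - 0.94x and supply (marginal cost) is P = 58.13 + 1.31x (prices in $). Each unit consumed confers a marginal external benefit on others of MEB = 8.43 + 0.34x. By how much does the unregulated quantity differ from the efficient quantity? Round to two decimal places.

9.76 units

Market equilibrium (private): 58.13 + 1.31x = 125.73 - 0.94x → x_m = 30.0444.
Social marginal benefit = demand + MEB = 134.16 - 0.60x.
Set SMB = MC: 134.16 - 0.60x = 58.13 + 1.31x → x* = 39.8063.
Gap = |30.0444 − 39.8063| = 9.7619.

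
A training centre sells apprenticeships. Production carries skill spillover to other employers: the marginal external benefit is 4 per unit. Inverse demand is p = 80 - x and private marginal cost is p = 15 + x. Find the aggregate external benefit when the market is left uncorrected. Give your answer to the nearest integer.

Market equilibrium (private): 15 + x = 80 - x → x_m = 32.5000.
Total external benefit = MEB × x_m = 4 × 32.5000 = 130.0000.

130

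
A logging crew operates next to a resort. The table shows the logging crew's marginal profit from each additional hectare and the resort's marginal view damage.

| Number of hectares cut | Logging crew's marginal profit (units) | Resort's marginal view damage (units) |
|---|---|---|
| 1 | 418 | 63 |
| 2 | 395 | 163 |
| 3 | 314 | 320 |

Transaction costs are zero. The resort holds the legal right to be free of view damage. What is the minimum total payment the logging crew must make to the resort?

Efficient level: marginal profit ≥ marginal view damage through level 2, so k* = 2.
With the resort holding the right, the logging crew must at least compensate total damage at k*: 63 + 163 = 226.

226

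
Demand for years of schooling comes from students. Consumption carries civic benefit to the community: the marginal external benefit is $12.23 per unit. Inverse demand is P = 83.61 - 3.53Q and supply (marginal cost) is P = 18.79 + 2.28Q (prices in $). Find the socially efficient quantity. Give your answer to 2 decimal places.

Q* = 13.26

Social marginal benefit = demand + MEB = 95.84 - 3.53Q.
Set SMB = MC: 95.84 - 3.53Q = 18.79 + 2.28Q → Q* = 13.2616.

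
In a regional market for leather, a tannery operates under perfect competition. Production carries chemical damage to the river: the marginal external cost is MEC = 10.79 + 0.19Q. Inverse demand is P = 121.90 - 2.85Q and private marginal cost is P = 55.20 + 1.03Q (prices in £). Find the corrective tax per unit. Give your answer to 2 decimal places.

Social marginal cost = private MC + MEC = 65.99 + 1.22Q.
Set SMC = demand: 65.99 + 1.22Q = 121.90 - 2.85Q → Q* = 13.7371.
The Pigouvian tax equals MEC at Q*: 10.79 + 0.19×13.7371 = 13.4000.

tax = £13.40 per unit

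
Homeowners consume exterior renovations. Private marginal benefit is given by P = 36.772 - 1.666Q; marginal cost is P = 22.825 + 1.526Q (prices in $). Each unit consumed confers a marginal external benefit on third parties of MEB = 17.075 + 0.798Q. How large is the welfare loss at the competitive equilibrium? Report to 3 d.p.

DWL = $88.301

Market equilibrium (private): 22.825 + 1.526Q = 36.772 - 1.666Q → Q_m = 4.3694.
Social marginal benefit = demand + MEB = 53.847 - 0.868Q.
Set SMB = MC: 53.847 - 0.868Q = 22.825 + 1.526Q → Q* = 12.9582.
Between Q* and Q_m the wedge SMB − MC runs linearly from 0 to MEB(Q_m), so the loss is a triangle.
DWL = ½ × 8.5888 × 20.5618 = 88.3006.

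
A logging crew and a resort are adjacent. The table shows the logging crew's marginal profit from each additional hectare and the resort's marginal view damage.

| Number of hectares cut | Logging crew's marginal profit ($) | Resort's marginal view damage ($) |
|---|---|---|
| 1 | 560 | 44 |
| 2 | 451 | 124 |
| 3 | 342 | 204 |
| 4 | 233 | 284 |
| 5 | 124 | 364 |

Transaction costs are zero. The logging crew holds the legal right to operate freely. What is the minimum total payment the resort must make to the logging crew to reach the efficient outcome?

$357

Left alone the logging crew would choose level 5 (marginal profit stays positive).
Efficient level: k* = 3 (marginal profit ≥ marginal view damage through 3).
The resort must at least cover the logging crew's forgone profit from cutting 5→3: 233 + 124 = 357.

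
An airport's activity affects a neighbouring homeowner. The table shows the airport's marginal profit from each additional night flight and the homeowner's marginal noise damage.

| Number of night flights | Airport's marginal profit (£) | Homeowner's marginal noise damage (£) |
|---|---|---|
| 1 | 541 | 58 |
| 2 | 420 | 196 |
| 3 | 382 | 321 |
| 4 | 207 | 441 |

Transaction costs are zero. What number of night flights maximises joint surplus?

3

Bargaining reaches the level where marginal profit last exceeds marginal noise damage.
That holds through level 3 (382 ≥ 321) but not at 4 (207 < 441).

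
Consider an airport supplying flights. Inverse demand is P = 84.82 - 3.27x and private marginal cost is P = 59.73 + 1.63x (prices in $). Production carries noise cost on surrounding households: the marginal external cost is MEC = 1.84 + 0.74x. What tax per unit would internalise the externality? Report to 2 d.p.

tax = $4.89 per unit

Social marginal cost = private MC + MEC = 61.57 + 2.37x.
Set SMC = demand: 61.57 + 2.37x = 84.82 - 3.27x → x* = 4.1223.
The Pigouvian tax equals MEC at x*: 1.84 + 0.74×4.1223 = 4.8905.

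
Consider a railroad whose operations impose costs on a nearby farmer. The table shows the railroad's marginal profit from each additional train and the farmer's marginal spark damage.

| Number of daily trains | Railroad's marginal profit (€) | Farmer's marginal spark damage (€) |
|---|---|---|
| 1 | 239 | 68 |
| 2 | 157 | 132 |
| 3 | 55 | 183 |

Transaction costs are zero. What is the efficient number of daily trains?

Bargaining reaches the level where marginal profit last exceeds marginal spark damage.
That holds through level 2 (157 ≥ 132) but not at 3 (55 < 183).

2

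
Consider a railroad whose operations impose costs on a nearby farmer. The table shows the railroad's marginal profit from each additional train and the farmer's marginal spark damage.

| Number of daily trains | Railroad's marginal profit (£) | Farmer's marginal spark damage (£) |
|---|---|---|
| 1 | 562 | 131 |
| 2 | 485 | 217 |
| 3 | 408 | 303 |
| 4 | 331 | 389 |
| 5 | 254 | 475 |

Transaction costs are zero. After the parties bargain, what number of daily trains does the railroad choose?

3

Bargaining reaches the level where marginal profit last exceeds marginal spark damage.
That holds through level 3 (408 ≥ 303) but not at 4 (331 < 389).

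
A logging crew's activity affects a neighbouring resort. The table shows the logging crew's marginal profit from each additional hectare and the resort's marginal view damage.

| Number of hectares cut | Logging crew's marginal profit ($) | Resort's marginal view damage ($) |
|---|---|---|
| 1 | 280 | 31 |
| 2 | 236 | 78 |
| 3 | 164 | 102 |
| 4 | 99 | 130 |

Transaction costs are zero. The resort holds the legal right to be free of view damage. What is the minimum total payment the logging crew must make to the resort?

$211

Efficient level: marginal profit ≥ marginal view damage through level 3, so k* = 3.
With the resort holding the right, the logging crew must at least compensate total damage at k*: 31 + 78 + 102 = 211.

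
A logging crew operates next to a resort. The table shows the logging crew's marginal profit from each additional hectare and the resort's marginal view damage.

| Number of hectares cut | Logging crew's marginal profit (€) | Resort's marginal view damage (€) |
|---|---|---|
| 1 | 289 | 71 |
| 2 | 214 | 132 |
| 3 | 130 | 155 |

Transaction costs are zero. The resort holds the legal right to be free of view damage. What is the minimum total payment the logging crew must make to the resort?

€203

Efficient level: marginal profit ≥ marginal view damage through level 2, so k* = 2.
With the resort holding the right, the logging crew must at least compensate total damage at k*: 71 + 132 = 203.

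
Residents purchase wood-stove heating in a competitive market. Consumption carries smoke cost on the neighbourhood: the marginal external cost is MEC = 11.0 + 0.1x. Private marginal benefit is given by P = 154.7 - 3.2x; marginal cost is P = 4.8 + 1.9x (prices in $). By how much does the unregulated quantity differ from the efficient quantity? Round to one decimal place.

Market equilibrium (private): 4.8 + 1.9x = 154.7 - 3.2x → x_m = 29.3922.
Social marginal benefit = demand − MEC = 143.7 - 3.3x.
Set SMB = MC: 143.7 - 3.3x = 4.8 + 1.9x → x* = 26.7115.
Gap = |29.3922 − 26.7115| = 2.6807.

2.7 units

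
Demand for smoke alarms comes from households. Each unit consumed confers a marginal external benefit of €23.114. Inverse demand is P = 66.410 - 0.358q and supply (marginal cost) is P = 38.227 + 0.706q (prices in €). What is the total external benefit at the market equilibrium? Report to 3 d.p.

€612.239

Market equilibrium (private): 38.227 + 0.706q = 66.410 - 0.358q → q_m = 26.4878.
Total external benefit = MEB × q_m = 23.114 × 26.4878 = 612.2390.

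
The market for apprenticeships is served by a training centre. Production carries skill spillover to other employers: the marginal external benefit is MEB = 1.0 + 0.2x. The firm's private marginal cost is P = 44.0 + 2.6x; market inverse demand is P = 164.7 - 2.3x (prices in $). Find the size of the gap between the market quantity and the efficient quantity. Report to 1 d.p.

Market equilibrium (private): 44.0 + 2.6x = 164.7 - 2.3x → x_m = 24.6327.
Social marginal cost = private MC − MEB = 43.0 + 2.4x.
Set SMC = demand: 43.0 + 2.4x = 164.7 - 2.3x → x* = 25.8936.
Gap = |24.6327 − 25.8936| = 1.2609.

1.3 units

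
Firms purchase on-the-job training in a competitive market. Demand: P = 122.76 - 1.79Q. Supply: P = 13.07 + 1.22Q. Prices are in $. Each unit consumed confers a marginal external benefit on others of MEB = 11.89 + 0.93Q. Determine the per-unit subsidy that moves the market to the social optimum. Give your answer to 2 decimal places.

subsidy = $66.25 per unit

Social marginal benefit = demand + MEB = 134.65 - 0.86Q.
Set SMB = MC: 134.65 - 0.86Q = 13.07 + 1.22Q → Q* = 58.4519.
The Pigouvian subsidy equals MEB at Q*: 11.89 + 0.93×58.4519 = 66.2503.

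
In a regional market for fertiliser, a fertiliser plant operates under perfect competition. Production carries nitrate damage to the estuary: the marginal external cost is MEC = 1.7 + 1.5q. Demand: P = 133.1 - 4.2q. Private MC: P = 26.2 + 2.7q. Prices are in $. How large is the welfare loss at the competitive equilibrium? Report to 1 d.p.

Market equilibrium (private): 26.2 + 2.7q = 133.1 - 4.2q → q_m = 15.4928.
Social marginal cost = private MC + MEC = 27.9 + 4.2q.
Set SMC = demand: 27.9 + 4.2q = 133.1 - 4.2q → q* = 12.5238.
Between q* and q_m the wedge SMC − demand runs linearly from 0 to MEC(q_m), so the loss is a triangle.
DWL = ½ × 2.9690 × 24.9391 = 37.0221.

DWL = $37.0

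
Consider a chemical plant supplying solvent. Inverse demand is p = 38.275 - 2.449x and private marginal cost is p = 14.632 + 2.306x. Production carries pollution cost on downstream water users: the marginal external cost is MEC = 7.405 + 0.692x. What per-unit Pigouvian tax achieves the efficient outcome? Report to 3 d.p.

tax = 9.468 per unit

Social marginal cost = private MC + MEC = 22.037 + 2.998x.
Set SMC = demand: 22.037 + 2.998x = 38.275 - 2.449x → x* = 2.9811.
The Pigouvian tax equals MEC at x*: 7.405 + 0.692×2.9811 = 9.4679.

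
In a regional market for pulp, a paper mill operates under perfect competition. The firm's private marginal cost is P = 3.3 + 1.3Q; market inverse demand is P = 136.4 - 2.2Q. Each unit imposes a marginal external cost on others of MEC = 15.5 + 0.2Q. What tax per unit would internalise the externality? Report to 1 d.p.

Social marginal cost = private MC + MEC = 18.8 + 1.5Q.
Set SMC = demand: 18.8 + 1.5Q = 136.4 - 2.2Q → Q* = 31.7838.
The Pigouvian tax equals MEC at Q*: 15.5 + 0.2×31.7838 = 21.8568.

tax = 21.9 per unit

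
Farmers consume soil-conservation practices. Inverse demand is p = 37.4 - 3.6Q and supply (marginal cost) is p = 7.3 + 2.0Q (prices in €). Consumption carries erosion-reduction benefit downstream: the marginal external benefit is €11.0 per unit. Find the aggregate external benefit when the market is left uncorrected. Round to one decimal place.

€59.1

Market equilibrium (private): 7.3 + 2.0Q = 37.4 - 3.6Q → Q_m = 5.3750.
Total external benefit = MEB × Q_m = 11.0 × 5.3750 = 59.1250.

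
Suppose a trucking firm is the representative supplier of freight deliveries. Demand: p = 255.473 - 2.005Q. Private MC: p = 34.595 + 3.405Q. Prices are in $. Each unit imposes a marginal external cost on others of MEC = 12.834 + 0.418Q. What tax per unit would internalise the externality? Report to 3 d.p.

Social marginal cost = private MC + MEC = 47.429 + 3.823Q.
Set SMC = demand: 47.429 + 3.823Q = 255.473 - 2.005Q → Q* = 35.6973.
The Pigouvian tax equals MEC at Q*: 12.834 + 0.418×35.6973 = 27.7555.

tax = $27.755 per unit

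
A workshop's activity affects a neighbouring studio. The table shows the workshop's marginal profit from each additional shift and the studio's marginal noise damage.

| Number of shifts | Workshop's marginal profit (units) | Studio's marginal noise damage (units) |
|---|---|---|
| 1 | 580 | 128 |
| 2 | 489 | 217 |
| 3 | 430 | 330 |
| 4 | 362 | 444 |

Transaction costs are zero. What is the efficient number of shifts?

3

Bargaining reaches the level where marginal profit last exceeds marginal noise damage.
That holds through level 3 (430 ≥ 330) but not at 4 (362 < 444).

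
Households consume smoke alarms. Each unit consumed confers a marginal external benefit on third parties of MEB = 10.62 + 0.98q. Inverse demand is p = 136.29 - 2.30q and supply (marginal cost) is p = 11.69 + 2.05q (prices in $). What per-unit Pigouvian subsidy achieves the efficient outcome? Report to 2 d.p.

subsidy = $49.94 per unit

Social marginal benefit = demand + MEB = 146.91 - 1.32q.
Set SMB = MC: 146.91 - 1.32q = 11.69 + 2.05q → q* = 40.1246.
The Pigouvian subsidy equals MEB at q*: 10.62 + 0.98×40.1246 = 49.9421.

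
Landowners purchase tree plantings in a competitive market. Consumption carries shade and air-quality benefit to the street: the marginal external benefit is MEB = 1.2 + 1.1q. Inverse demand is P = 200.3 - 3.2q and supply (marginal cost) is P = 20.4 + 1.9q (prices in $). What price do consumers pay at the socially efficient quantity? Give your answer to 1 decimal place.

P = $55.4

Social marginal benefit = demand + MEB = 201.5 - 2.1q.
Set SMB = MC: 201.5 - 2.1q = 20.4 + 1.9q → q* = 45.2750.
Consumer price on the demand curve at q*: 200.3 − 3.2×45.2750 = 55.4200.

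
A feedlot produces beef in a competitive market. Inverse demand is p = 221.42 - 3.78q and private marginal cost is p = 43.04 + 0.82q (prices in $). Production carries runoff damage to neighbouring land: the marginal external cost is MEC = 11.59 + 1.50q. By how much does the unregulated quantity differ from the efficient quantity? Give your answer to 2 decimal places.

Market equilibrium (private): 43.04 + 0.82q = 221.42 - 3.78q → q_m = 38.7783.
Social marginal cost = private MC + MEC = 54.63 + 2.32q.
Set SMC = demand: 54.63 + 2.32q = 221.42 - 3.78q → q* = 27.3426.
Gap = |38.7783 − 27.3426| = 11.4357.

11.44 units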